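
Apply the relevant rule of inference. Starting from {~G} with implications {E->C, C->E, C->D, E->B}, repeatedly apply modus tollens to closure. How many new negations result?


Initial negated facts: {~G}
Apply modus tollens to closure:
  (no implication fires)
Final negated: {~G}
New negations: {(none)}
Count = 0

0


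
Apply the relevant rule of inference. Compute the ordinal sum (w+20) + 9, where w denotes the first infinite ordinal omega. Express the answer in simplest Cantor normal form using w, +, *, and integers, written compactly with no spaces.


Compute (w+20) + 9.
Ordinal + is associative but NOT commutative; for finite n>0, n + w = w but w + n stays w+n.
By associativity: (w+20) + 9 = w + (20+9) = w+29.
Result = w+29

w+29


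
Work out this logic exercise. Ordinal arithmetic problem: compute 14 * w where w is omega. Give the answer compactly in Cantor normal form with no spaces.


Compute 14 * w.
Ordinal * is associative and left-distributive over +, but NOT commutative; for finite n>1, n*w = w but w*n stays w*n.
For finite n>0, n * w = sup{n*k : k<w} = w. So 14 * w = w.
Result = w

w


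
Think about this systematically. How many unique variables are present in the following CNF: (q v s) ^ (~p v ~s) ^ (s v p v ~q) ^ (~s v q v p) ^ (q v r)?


Identify each variable that appears in the formula.
Variables found: p, q, r, s
Count = 4

4


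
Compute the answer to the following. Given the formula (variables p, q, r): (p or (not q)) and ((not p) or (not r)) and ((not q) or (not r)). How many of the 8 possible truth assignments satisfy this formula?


Evaluate all 8 assignments for p, q, r:
p=0, q=0, r=0: 1
p=0, q=0, r=1: 1
p=0, q=1, r=0: 0
p=0, q=1, r=1: 0
p=1, q=0, r=0: 1
p=1, q=0, r=1: 0
p=1, q=1, r=0: 1
p=1, q=1, r=1: 0
Satisfying count = 4

4


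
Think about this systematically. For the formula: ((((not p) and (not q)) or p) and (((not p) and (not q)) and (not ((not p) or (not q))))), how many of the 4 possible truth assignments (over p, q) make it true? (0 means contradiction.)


Check all 4 assignments:
p=0, q=0: 0
p=0, q=1: 0
p=1, q=0: 0
p=1, q=1: 0
Count of True = 0

0


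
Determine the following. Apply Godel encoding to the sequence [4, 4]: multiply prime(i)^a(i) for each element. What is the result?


Encode each element as an exponent of the corresponding prime:
  2^4 = 16
  3^4 = 81
Product = 16 * 81 = 1296

1296


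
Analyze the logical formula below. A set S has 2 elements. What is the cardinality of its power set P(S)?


The power set of a set with n elements has 2^n elements.
|P(S)| = 2^2 = 4

4


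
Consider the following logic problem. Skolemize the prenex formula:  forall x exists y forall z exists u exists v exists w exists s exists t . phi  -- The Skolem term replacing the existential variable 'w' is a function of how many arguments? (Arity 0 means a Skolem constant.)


Quantifier prefix: forall x exists y forall z exists u exists v exists w exists s exists t
'w' is existentially quantified at position 6.
Universal variables preceding it: x, z
Skolem function arity = 2

2


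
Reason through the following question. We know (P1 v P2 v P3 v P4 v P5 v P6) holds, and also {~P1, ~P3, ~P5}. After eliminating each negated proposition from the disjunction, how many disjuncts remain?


Original disjuncts (6): P1, P2, P3, P4, P5, P6
Negated (eliminate): ~P1, ~P3, ~P5
Remaining disjuncts: P2, P4, P6
Count = 6 - 3 = 3

3


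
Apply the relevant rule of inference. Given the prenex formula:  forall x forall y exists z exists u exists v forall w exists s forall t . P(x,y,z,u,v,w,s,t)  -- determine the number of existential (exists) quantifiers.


Quantifier prefix: forall x forall y exists z exists u exists v forall w exists s forall t
Mark each quantifier type:
  U U E E E U E U
Universal count = 4, Existential count = 4
Asked for existential (exists) quantifiers: 4

4


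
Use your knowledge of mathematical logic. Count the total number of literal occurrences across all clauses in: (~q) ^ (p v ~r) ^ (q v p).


Counting literals in each clause:
Clause 1: 1 literal(s)
Clause 2: 2 literal(s)
Clause 3: 2 literal(s)
Total = 5

5


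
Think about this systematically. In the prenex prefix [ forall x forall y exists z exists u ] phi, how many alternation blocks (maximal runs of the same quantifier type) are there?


Quantifier-type sequence: A A E E  (A=forall, E=exists)
Group into maximal same-type runs:
  Ax2 | Ex2
Number of blocks = 2

2


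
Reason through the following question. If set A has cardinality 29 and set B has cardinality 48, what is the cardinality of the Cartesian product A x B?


The Cartesian product A x B contains all ordered pairs (a, b).
|A x B| = |A| * |B| = 29 * 48 = 1392

1392


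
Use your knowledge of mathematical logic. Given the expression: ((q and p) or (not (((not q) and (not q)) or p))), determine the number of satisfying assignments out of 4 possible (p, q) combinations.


Check all 4 assignments:
p=0, q=0: 0
p=0, q=1: 1
p=1, q=0: 0
p=1, q=1: 1
Count of True = 2

2


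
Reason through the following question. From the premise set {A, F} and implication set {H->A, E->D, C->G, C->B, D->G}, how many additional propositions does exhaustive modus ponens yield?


Initial facts: {A, F}
Apply modus ponens to closure:
  (no implication fires)
Final known: {A, F}
New propositions: {(none)}
Count = 0

0


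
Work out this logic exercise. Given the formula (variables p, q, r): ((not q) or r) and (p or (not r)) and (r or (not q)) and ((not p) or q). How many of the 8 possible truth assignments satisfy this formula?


Evaluate all 8 assignments for p, q, r:
p=0, q=0, r=0: 1
p=0, q=0, r=1: 0
p=0, q=1, r=0: 0
p=0, q=1, r=1: 0
p=1, q=0, r=0: 0
p=1, q=0, r=1: 0
p=1, q=1, r=0: 0
p=1, q=1, r=1: 1
Satisfying count = 2

2


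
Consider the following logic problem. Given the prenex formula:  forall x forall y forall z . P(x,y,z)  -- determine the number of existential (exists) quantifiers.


Quantifier prefix: forall x forall y forall z
Mark each quantifier type:
  U U U
Universal count = 3, Existential count = 0
Asked for existential (exists) quantifiers: 0

0


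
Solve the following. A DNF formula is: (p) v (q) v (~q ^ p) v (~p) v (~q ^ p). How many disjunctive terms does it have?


A DNF formula is a disjunction of terms (conjunctions).
Terms are separated by v.
Counting the disjuncts: 5 terms.

5


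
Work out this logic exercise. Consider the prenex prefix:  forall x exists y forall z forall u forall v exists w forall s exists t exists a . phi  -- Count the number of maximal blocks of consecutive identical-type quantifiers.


Quantifier-type sequence: A E A A A E A E E  (A=forall, E=exists)
Group into maximal same-type runs:
  Ax1 | Ex1 | Ax3 | Ex1 | Ax1 | Ex2
Number of blocks = 6

6


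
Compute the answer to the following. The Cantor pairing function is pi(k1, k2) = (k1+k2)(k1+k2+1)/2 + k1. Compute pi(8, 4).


k1 + k2 = 12
(k1+k2)(k1+k2+1)/2 = 12 * 13 / 2 = 78
pi = 78 + 8 = 86

86


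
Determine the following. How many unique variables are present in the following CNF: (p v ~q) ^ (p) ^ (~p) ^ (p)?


Identify each variable that appears in the formula.
Variables found: p, q
Count = 2

2


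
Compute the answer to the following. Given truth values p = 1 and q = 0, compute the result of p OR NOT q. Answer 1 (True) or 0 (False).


p = 1, q = 0
Operation: p OR NOT q
Evaluate: 1 OR NOT 0 = 1

1


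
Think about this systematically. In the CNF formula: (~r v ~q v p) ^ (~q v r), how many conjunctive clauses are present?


A CNF formula is a conjunction of clauses.
Clauses are separated by ^.
Counting the conjuncts: 2 clauses.

2


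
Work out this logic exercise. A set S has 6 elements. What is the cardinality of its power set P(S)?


The power set of a set with n elements has 2^n elements.
|P(S)| = 2^6 = 64

64


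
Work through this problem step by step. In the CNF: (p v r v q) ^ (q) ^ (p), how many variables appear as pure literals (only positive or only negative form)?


Check each variable for pure literal status:
p: pure positive
q: pure positive
r: pure positive
Pure literal count = 3

3


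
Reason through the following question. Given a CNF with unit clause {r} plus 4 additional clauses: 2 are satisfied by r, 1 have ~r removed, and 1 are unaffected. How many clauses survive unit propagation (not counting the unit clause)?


Satisfied (removed): 2
Shortened (remain): 1
Unchanged (remain): 1
Remaining = 1 + 1 = 2

2


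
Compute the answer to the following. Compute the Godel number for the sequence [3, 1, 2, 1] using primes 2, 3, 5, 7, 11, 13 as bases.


Encode each element as an exponent of the corresponding prime:
  2^3 = 8
  3^1 = 3
  5^2 = 25
  7^1 = 7
Product = 8 * 3 * 25 * 7 = 4200

4200


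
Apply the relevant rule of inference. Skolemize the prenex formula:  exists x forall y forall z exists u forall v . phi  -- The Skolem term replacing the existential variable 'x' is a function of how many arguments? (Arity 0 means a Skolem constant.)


Quantifier prefix: exists x forall y forall z exists u forall v
'x' is existentially quantified at position 1.
No universal quantifiers precede it.
Skolem function arity = 0 (a Skolem constant)

0


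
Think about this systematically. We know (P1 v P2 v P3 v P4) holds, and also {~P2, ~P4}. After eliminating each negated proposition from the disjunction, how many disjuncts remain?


Original disjuncts (4): P1, P2, P3, P4
Negated (eliminate): ~P2, ~P4
Remaining disjuncts: P1, P3
Count = 4 - 2 = 2

2


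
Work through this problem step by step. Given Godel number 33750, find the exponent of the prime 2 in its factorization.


Factorize 33750 by dividing by 2 repeatedly.
Division steps: 2 divides 33750 exactly 1 time(s).
Exponent of 2 = 1

1


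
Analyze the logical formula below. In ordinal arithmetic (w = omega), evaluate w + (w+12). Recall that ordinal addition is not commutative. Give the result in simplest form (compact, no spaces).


Compute w + (w+12).
Ordinal + is associative but NOT commutative; for finite n>0, n + w = w but w + n stays w+n.
w + (w+12) = (w+w) + 12 = w*2+12.
Result = w*2+12

w*2+12


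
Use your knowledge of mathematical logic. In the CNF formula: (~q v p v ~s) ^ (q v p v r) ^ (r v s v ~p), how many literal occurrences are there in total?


Counting literals in each clause:
Clause 1: 3 literal(s)
Clause 2: 3 literal(s)
Clause 3: 3 literal(s)
Total = 9

9


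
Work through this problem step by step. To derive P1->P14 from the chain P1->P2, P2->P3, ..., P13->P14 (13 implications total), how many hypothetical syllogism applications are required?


With 13 implications in a chain connecting 14 propositions:
P1->P2, P2->P3, ..., P13->P14
Steps needed = (number of implications) - 1 = 13 - 1 = 12

12


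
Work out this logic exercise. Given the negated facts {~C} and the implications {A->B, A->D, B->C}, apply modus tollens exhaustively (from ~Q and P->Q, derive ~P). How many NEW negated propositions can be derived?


Initial negated facts: {~C}
Apply modus tollens to closure:
  ~C and B->C  =>  ~B
  ~B and A->B  =>  ~A
Final negated: {~A, ~B, ~C}
New negations: {~A, ~B}
Count = 2

2


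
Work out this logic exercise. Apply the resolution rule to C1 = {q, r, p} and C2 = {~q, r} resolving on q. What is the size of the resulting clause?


Remove q from C1 and ~q from C2.
C1 remainder: {r, p}
C2 remainder: {r}
Union (resolvent): {p, r}
Resolvent has 2 literal(s).

2


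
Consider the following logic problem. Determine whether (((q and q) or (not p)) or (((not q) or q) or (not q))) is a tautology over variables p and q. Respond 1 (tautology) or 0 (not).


Check all 4 assignments:
p=0, q=0: 1
p=0, q=1: 1
p=1, q=0: 1
p=1, q=1: 1
Satisfying count = 4/4.
Tautology iff count = 4: yes.

1


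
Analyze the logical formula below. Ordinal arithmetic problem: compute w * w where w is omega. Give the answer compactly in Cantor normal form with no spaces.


Compute w * w.
Ordinal * is associative and left-distributive over +, but NOT commutative; for finite n>1, n*w = w but w*n stays w*n.
w * w = w^2 by definition.
Result = w^2

w^2


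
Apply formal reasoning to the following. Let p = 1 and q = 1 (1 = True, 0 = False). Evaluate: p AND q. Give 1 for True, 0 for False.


p = 1, q = 1
Operation: p AND q
Evaluate: 1 AND 1 = 1

1


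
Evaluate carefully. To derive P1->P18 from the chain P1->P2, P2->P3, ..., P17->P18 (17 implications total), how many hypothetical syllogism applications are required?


With 17 implications in a chain connecting 18 propositions:
P1->P2, P2->P3, ..., P17->P18
Steps needed = (number of implications) - 1 = 17 - 1 = 16

16


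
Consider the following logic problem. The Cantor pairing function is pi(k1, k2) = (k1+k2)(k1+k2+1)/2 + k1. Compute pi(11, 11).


k1 + k2 = 22
(k1+k2)(k1+k2+1)/2 = 22 * 23 / 2 = 253
pi = 253 + 11 = 264

264


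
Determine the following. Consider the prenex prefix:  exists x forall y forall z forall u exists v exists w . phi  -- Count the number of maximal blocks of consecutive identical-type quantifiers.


Quantifier-type sequence: E A A A E E  (A=forall, E=exists)
Group into maximal same-type runs:
  Ex1 | Ax3 | Ex2
Number of blocks = 3

3


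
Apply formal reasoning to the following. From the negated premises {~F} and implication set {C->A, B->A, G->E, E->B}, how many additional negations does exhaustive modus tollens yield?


Initial negated facts: {~F}
Apply modus tollens to closure:
  (no implication fires)
Final negated: {~F}
New negations: {(none)}
Count = 0

0


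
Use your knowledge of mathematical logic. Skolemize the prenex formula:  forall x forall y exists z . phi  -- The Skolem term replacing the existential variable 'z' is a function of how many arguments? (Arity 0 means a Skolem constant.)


Quantifier prefix: forall x forall y exists z
'z' is existentially quantified at position 3.
Universal variables preceding it: x, y
Skolem function arity = 2

2


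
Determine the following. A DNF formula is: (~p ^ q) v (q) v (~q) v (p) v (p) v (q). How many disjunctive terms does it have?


A DNF formula is a disjunction of terms (conjunctions).
Terms are separated by v.
Counting the disjuncts: 6 terms.

6


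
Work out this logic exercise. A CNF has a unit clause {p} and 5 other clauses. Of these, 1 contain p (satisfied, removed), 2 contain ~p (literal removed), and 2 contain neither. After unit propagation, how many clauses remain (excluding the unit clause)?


Satisfied (removed): 1
Shortened (remain): 2
Unchanged (remain): 2
Remaining = 2 + 2 = 4

4


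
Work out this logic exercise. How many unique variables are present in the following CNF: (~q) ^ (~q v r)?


Identify each variable that appears in the formula.
Variables found: q, r
Count = 2

2


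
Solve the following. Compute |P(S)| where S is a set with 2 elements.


The power set of a set with n elements has 2^n elements.
|P(S)| = 2^2 = 4

4


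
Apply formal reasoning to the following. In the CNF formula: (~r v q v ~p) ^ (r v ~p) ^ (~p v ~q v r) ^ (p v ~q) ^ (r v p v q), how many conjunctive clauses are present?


A CNF formula is a conjunction of clauses.
Clauses are separated by ^.
Counting the conjuncts: 5 clauses.

5


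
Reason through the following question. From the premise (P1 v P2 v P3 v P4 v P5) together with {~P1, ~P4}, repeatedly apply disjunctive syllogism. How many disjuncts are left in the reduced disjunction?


Original disjuncts (5): P1, P2, P3, P4, P5
Negated (eliminate): ~P1, ~P4
Remaining disjuncts: P2, P3, P5
Count = 5 - 2 = 3

3


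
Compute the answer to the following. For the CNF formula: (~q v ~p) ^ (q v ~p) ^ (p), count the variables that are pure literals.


Check each variable for pure literal status:
p: mixed (not pure)
q: mixed (not pure)
r: absent (not pure)
Pure literal count = 0

0


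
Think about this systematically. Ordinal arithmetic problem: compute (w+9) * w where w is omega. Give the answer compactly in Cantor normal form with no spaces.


Compute (w+9) * w.
Ordinal * is associative and left-distributive over +, but NOT commutative; for finite n>1, n*w = w but w*n stays w*n.
(w+9) * w = sup{(w+9)*k : k<w} = sup{w*k+9} = w^2 (the +9 tail is absorbed in the limit).
Result = w^2

w^2


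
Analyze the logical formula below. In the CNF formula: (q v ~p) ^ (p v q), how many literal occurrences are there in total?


Counting literals in each clause:
Clause 1: 2 literal(s)
Clause 2: 2 literal(s)
Total = 4

4


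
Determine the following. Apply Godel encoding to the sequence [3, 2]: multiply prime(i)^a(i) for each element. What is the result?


Encode each element as an exponent of the corresponding prime:
  2^3 = 8
  3^2 = 9
Product = 8 * 9 = 72

72


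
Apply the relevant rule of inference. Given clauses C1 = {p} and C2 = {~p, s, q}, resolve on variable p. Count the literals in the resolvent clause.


Remove p from C1 and ~p from C2.
C1 remainder: {}
C2 remainder: {s, q}
Union (resolvent): {q, s}
Resolvent has 2 literal(s).

2


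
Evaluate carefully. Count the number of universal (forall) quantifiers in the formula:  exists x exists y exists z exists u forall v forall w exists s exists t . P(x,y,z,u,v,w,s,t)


Quantifier prefix: exists x exists y exists z exists u forall v forall w exists s exists t
Mark each quantifier type:
  E E E E U U E E
Universal count = 2, Existential count = 6
Asked for universal (forall) quantifiers: 2

2


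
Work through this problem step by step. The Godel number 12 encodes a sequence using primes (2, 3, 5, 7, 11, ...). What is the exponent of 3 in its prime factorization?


Factorize 12 by dividing by 3 repeatedly.
Division steps: 3 divides 12 exactly 1 time(s).
Exponent of 3 = 1

1


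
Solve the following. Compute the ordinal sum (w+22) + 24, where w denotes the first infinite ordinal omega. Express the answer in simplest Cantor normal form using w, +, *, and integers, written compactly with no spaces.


Compute (w+22) + 24.
Ordinal + is associative but NOT commutative; for finite n>0, n + w = w but w + n stays w+n.
By associativity: (w+22) + 24 = w + (22+24) = w+46.
Result = w+46

w+46


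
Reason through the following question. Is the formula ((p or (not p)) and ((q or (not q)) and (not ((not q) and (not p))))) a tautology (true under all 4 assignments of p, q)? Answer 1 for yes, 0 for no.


Check all 4 assignments:
p=0, q=0: 0
p=0, q=1: 1
p=1, q=0: 1
p=1, q=1: 1
Satisfying count = 3/4.
Tautology iff count = 4: no.

0


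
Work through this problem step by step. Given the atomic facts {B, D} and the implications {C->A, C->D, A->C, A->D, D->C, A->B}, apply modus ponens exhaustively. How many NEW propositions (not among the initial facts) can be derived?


Initial facts: {B, D}
Apply modus ponens to closure:
  D and D->C  =>  C
  C and C->A  =>  A
Final known: {A, B, C, D}
New propositions: {A, C}
Count = 2

2


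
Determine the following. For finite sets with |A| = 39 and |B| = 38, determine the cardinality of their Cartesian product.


The Cartesian product A x B contains all ordered pairs (a, b).
|A x B| = |A| * |B| = 39 * 38 = 1482

1482


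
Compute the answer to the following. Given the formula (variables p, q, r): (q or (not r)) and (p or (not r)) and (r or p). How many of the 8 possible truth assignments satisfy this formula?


Evaluate all 8 assignments for p, q, r:
p=0, q=0, r=0: 0
p=0, q=0, r=1: 0
p=0, q=1, r=0: 0
p=0, q=1, r=1: 0
p=1, q=0, r=0: 1
p=1, q=0, r=1: 0
p=1, q=1, r=0: 1
p=1, q=1, r=1: 1
Satisfying count = 3

3


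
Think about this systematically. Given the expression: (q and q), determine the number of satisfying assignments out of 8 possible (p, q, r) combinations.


Check all 8 assignments:
p=0, q=0, r=0: 0
p=0, q=0, r=1: 0
p=0, q=1, r=0: 1
p=0, q=1, r=1: 1
p=1, q=0, r=0: 0
p=1, q=0, r=1: 0
p=1, q=1, r=0: 1
p=1, q=1, r=1: 1
Count of True = 4

4


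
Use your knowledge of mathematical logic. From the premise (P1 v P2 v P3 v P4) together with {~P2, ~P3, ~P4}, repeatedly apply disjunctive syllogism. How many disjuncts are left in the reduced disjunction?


Original disjuncts (4): P1, P2, P3, P4
Negated (eliminate): ~P2, ~P3, ~P4
Remaining disjuncts: P1
Count = 4 - 3 = 1

1


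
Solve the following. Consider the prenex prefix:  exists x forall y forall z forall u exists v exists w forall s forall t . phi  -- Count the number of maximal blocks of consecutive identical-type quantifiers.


Quantifier-type sequence: E A A A E E A A  (A=forall, E=exists)
Group into maximal same-type runs:
  Ex1 | Ax3 | Ex2 | Ax2
Number of blocks = 4

4


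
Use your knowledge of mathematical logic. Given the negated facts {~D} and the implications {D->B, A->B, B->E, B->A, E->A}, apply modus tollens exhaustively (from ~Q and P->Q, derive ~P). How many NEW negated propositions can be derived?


Initial negated facts: {~D}
Apply modus tollens to closure:
  (no implication fires)
Final negated: {~D}
New negations: {(none)}
Count = 0

0


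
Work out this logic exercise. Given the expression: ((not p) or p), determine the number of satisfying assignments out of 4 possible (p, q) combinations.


Check all 4 assignments:
p=0, q=0: 1
p=0, q=1: 1
p=1, q=0: 1
p=1, q=1: 1
Count of True = 4

4


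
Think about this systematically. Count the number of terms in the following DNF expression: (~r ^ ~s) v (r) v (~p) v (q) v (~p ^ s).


A DNF formula is a disjunction of terms (conjunctions).
Terms are separated by v.
Counting the disjuncts: 5 terms.

5


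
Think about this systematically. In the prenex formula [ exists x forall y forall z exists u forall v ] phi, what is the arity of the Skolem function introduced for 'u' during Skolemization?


Quantifier prefix: exists x forall y forall z exists u forall v
'u' is existentially quantified at position 4.
Universal variables preceding it: y, z
Skolem function arity = 2

2


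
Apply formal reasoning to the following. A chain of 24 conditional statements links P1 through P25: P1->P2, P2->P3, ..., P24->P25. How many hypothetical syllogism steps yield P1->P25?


With 24 implications in a chain connecting 25 propositions:
P1->P2, P2->P3, ..., P24->P25
Steps needed = (number of implications) - 1 = 24 - 1 = 23

23


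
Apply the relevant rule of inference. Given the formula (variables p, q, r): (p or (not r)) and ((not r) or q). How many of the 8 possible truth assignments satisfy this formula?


Evaluate all 8 assignments for p, q, r:
p=0, q=0, r=0: 1
p=0, q=0, r=1: 0
p=0, q=1, r=0: 1
p=0, q=1, r=1: 0
p=1, q=0, r=0: 1
p=1, q=0, r=1: 0
p=1, q=1, r=0: 1
p=1, q=1, r=1: 1
Satisfying count = 5

5


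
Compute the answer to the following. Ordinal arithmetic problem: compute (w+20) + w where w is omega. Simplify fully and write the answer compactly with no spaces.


Compute (w+20) + w.
Ordinal + is associative but NOT commutative; for finite n>0, n + w = w but w + n stays w+n.
(w+20) + w = w + (20+w) = w + w = w*2 (the finite tail 20 is absorbed by the right w).
Result = w*2

w*2


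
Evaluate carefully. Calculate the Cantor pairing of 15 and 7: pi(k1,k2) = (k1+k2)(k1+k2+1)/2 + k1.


k1 + k2 = 22
(k1+k2)(k1+k2+1)/2 = 22 * 23 / 2 = 253
pi = 253 + 15 = 268

268


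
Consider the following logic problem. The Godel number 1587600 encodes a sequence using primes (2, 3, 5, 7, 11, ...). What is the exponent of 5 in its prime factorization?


Factorize 1587600 by dividing by 5 repeatedly.
Division steps: 5 divides 1587600 exactly 2 time(s).
Exponent of 5 = 2

2


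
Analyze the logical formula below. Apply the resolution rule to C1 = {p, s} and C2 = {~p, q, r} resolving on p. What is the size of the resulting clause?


Remove p from C1 and ~p from C2.
C1 remainder: {s}
C2 remainder: {q, r}
Union (resolvent): {q, r, s}
Resolvent has 3 literal(s).

3


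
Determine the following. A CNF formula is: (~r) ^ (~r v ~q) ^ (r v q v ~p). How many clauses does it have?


A CNF formula is a conjunction of clauses.
Clauses are separated by ^.
Counting the conjuncts: 3 clauses.

3


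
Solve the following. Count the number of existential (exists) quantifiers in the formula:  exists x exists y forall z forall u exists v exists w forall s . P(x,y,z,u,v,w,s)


Quantifier prefix: exists x exists y forall z forall u exists v exists w forall s
Mark each quantifier type:
  E E U U E E U
Universal count = 3, Existential count = 4
Asked for existential (exists) quantifiers: 4

4


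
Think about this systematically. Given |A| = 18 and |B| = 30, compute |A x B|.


The Cartesian product A x B contains all ordered pairs (a, b).
|A x B| = |A| * |B| = 18 * 30 = 540

540


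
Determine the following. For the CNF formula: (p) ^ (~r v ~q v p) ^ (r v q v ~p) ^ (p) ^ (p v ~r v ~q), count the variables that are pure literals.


Check each variable for pure literal status:
p: mixed (not pure)
q: mixed (not pure)
r: mixed (not pure)
Pure literal count = 0

0


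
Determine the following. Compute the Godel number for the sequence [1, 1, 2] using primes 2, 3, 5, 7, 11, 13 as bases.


Encode each element as an exponent of the corresponding prime:
  2^1 = 2
  3^1 = 3
  5^2 = 25
Product = 2 * 3 * 25 = 150

150


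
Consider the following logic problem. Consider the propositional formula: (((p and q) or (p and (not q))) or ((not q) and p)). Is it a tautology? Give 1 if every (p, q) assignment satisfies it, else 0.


Check all 4 assignments:
p=0, q=0: 0
p=0, q=1: 0
p=1, q=0: 1
p=1, q=1: 1
Satisfying count = 2/4.
Tautology iff count = 4: no.

0


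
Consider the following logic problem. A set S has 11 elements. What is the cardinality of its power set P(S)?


The power set of a set with n elements has 2^n elements.
|P(S)| = 2^11 = 2048

2048


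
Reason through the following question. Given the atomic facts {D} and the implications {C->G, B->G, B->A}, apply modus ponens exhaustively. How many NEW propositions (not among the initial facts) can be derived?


Initial facts: {D}
Apply modus ponens to closure:
  (no implication fires)
Final known: {D}
New propositions: {(none)}
Count = 0

0


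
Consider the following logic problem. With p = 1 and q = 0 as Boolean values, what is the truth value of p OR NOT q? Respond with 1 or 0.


p = 1, q = 0
Operation: p OR NOT q
Evaluate: 1 OR NOT 0 = 1

1


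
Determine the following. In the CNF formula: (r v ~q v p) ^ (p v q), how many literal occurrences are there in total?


Counting literals in each clause:
Clause 1: 3 literal(s)
Clause 2: 2 literal(s)
Total = 5

5


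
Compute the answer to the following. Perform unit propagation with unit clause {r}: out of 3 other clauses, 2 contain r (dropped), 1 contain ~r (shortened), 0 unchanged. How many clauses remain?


Satisfied (removed): 2
Shortened (remain): 1
Unchanged (remain): 0
Remaining = 1 + 0 = 1

1


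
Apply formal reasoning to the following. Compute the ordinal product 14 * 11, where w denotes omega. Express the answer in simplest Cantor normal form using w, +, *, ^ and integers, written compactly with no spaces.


Compute 14 * 11.
Ordinal * is associative and left-distributive over +, but NOT commutative; for finite n>1, n*w = w but w*n stays w*n.
Both finite; ordinal * agrees with natural *: 14 * 11 = 154.
Result = 154

154


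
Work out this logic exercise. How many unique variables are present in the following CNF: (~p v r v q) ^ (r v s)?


Identify each variable that appears in the formula.
Variables found: p, q, r, s
Count = 4

4


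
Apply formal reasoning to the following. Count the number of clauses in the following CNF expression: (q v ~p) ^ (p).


A CNF formula is a conjunction of clauses.
Clauses are separated by ^.
Counting the conjuncts: 2 clauses.

2


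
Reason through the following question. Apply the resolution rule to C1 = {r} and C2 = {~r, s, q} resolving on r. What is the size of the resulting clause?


Remove r from C1 and ~r from C2.
C1 remainder: {}
C2 remainder: {s, q}
Union (resolvent): {q, s}
Resolvent has 2 literal(s).

2


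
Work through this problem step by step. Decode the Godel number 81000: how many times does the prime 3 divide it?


Factorize 81000 by dividing by 3 repeatedly.
Division steps: 3 divides 81000 exactly 4 time(s).
Exponent of 3 = 4

4


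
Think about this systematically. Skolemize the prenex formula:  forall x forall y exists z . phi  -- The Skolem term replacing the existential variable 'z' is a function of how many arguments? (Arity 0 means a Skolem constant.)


Quantifier prefix: forall x forall y exists z
'z' is existentially quantified at position 3.
Universal variables preceding it: x, y
Skolem function arity = 2

2


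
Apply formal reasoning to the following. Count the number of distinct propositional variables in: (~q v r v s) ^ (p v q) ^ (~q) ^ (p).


Identify each variable that appears in the formula.
Variables found: p, q, r, s
Count = 4

4


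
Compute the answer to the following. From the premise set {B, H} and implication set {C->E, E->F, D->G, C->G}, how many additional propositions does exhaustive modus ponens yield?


Initial facts: {B, H}
Apply modus ponens to closure:
  (no implication fires)
Final known: {B, H}
New propositions: {(none)}
Count = 0

0


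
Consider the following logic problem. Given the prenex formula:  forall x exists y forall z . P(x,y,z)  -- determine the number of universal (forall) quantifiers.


Quantifier prefix: forall x exists y forall z
Mark each quantifier type:
  U E U
Universal count = 2, Existential count = 1
Asked for universal (forall) quantifiers: 2

2


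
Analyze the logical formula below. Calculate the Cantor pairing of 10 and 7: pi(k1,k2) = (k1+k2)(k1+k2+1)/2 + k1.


k1 + k2 = 17
(k1+k2)(k1+k2+1)/2 = 17 * 18 / 2 = 153
pi = 153 + 10 = 163

163


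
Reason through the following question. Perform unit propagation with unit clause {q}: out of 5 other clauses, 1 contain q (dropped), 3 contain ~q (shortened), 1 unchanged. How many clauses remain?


Satisfied (removed): 1
Shortened (remain): 3
Unchanged (remain): 1
Remaining = 3 + 1 = 4

4


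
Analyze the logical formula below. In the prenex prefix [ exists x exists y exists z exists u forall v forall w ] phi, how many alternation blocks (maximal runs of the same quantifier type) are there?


Quantifier-type sequence: E E E E A A  (A=forall, E=exists)
Group into maximal same-type runs:
  Ex4 | Ax2
Number of blocks = 2

2


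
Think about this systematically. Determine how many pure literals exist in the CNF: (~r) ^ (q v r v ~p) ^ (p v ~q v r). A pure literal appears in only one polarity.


Check each variable for pure literal status:
p: mixed (not pure)
q: mixed (not pure)
r: mixed (not pure)
Pure literal count = 0

0


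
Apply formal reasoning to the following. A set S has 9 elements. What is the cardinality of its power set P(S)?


The power set of a set with n elements has 2^n elements.
|P(S)| = 2^9 = 512

512


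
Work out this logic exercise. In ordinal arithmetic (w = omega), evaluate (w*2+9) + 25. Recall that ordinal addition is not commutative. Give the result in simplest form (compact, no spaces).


Compute (w*2+9) + 25.
Ordinal + is associative but NOT commutative; for finite n>0, n + w = w but w + n stays w+n.
By associativity: (w*2+9) + 25 = w*2 + (9+25) = w*2+34.
Result = w*2+34

w*2+34


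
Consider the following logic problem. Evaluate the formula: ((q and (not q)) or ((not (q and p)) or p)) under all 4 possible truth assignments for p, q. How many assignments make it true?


Check all 4 assignments:
p=0, q=0: 1
p=0, q=1: 1
p=1, q=0: 1
p=1, q=1: 1
Count of True = 4

4


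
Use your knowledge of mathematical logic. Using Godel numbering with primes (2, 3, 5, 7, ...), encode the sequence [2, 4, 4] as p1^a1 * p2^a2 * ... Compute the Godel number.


Encode each element as an exponent of the corresponding prime:
  2^2 = 4
  3^4 = 81
  5^4 = 625
Product = 4 * 81 * 625 = 202500

202500


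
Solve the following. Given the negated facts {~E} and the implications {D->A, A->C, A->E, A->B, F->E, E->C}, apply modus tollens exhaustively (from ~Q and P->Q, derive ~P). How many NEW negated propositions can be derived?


Initial negated facts: {~E}
Apply modus tollens to closure:
  ~E and A->E  =>  ~A
  ~E and F->E  =>  ~F
  ~A and D->A  =>  ~D
Final negated: {~A, ~D, ~E, ~F}
New negations: {~A, ~D, ~F}
Count = 3

3


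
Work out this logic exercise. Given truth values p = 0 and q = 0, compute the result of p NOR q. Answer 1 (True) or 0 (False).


p = 0, q = 0
Operation: p NOR q
Evaluate: 0 NOR 0 = 1

1


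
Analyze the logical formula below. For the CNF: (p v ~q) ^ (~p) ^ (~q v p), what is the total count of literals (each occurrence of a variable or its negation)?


Counting literals in each clause:
Clause 1: 2 literal(s)
Clause 2: 1 literal(s)
Clause 3: 2 literal(s)
Total = 5

5


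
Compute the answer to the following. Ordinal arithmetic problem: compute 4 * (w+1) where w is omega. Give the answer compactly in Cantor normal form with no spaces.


Compute 4 * (w+1).
Ordinal * is associative and left-distributive over +, but NOT commutative; for finite n>1, n*w = w but w*n stays w*n.
By left-distributivity: 4 * (w+1) = 4*w + 4*1 = w + 4 = w+4.
Result = w+4

w+4


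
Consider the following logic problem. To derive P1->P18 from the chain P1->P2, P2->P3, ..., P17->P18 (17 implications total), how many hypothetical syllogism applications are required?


With 17 implications in a chain connecting 18 propositions:
P1->P2, P2->P3, ..., P17->P18
Steps needed = (number of implications) - 1 = 17 - 1 = 16

16


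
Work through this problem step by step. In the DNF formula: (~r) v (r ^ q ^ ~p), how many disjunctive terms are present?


A DNF formula is a disjunction of terms (conjunctions).
Terms are separated by v.
Counting the disjuncts: 2 terms.

2


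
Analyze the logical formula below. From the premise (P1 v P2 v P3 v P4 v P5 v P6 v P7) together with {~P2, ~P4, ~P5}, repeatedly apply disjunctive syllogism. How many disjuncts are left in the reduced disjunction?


Original disjuncts (7): P1, P2, P3, P4, P5, P6, P7
Negated (eliminate): ~P2, ~P4, ~P5
Remaining disjuncts: P1, P3, P6, P7
Count = 7 - 3 = 4

4


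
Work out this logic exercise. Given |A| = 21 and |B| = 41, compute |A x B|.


The Cartesian product A x B contains all ordered pairs (a, b).
|A x B| = |A| * |B| = 21 * 41 = 861

861


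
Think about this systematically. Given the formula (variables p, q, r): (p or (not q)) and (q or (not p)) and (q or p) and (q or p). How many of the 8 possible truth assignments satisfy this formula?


Evaluate all 8 assignments for p, q, r:
p=0, q=0, r=0: 0
p=0, q=0, r=1: 0
p=0, q=1, r=0: 0
p=0, q=1, r=1: 0
p=1, q=0, r=0: 0
p=1, q=0, r=1: 0
p=1, q=1, r=0: 1
p=1, q=1, r=1: 1
Satisfying count = 2

2


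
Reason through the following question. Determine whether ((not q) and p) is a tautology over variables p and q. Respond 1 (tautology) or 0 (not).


Check all 4 assignments:
p=0, q=0: 0
p=0, q=1: 0
p=1, q=0: 1
p=1, q=1: 0
Satisfying count = 1/4.
Tautology iff count = 4: no.

0


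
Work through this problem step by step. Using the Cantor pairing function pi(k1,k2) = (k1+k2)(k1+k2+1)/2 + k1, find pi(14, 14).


k1 + k2 = 28
(k1+k2)(k1+k2+1)/2 = 28 * 29 / 2 = 406
pi = 406 + 14 = 420

420


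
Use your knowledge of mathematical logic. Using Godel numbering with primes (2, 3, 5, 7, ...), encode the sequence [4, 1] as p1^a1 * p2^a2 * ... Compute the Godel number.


Encode each element as an exponent of the corresponding prime:
  2^4 = 16
  3^1 = 3
Product = 16 * 3 = 48

48


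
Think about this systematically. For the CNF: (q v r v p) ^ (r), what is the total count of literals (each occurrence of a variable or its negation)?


Counting literals in each clause:
Clause 1: 3 literal(s)
Clause 2: 1 literal(s)
Total = 4

4


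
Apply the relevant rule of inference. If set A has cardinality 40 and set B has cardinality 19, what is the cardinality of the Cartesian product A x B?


The Cartesian product A x B contains all ordered pairs (a, b).
|A x B| = |A| * |B| = 40 * 19 = 760

760


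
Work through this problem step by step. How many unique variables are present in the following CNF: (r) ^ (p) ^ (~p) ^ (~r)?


Identify each variable that appears in the formula.
Variables found: p, r
Count = 2

2


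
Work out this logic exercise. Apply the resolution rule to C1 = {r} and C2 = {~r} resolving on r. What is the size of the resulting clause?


Remove r from C1 and ~r from C2.
C1 remainder: {}
C2 remainder: {}
Union (resolvent): {} (empty clause)
Resolvent has 0 literal(s).

0


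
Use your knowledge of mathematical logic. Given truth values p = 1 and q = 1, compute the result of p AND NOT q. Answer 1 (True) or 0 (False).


p = 1, q = 1
Operation: p AND NOT q
Evaluate: 1 AND NOT 1 = 0

0


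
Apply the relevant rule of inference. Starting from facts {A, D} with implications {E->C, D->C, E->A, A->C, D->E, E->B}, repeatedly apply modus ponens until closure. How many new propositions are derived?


Initial facts: {A, D}
Apply modus ponens to closure:
  D and D->C  =>  C
  D and D->E  =>  E
  E and E->B  =>  B
Final known: {A, B, C, D, E}
New propositions: {B, C, E}
Count = 3

3


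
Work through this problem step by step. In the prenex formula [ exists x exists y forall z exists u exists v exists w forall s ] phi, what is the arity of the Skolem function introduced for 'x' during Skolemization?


Quantifier prefix: exists x exists y forall z exists u exists v exists w forall s
'x' is existentially quantified at position 1.
No universal quantifiers precede it.
Skolem function arity = 0 (a Skolem constant)

0


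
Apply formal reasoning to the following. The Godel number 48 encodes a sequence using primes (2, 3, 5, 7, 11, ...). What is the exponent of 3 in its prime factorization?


Factorize 48 by dividing by 3 repeatedly.
Division steps: 3 divides 48 exactly 1 time(s).
Exponent of 3 = 1

1


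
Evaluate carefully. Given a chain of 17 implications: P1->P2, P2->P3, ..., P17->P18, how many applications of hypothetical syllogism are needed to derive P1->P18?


With 17 implications in a chain connecting 18 propositions:
P1->P2, P2->P3, ..., P17->P18
Steps needed = (number of implications) - 1 = 17 - 1 = 16

16


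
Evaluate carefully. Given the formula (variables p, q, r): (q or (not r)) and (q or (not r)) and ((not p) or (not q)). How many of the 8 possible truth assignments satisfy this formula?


Evaluate all 8 assignments for p, q, r:
p=0, q=0, r=0: 1
p=0, q=0, r=1: 0
p=0, q=1, r=0: 1
p=0, q=1, r=1: 1
p=1, q=0, r=0: 1
p=1, q=0, r=1: 0
p=1, q=1, r=0: 0
p=1, q=1, r=1: 0
Satisfying count = 4

4


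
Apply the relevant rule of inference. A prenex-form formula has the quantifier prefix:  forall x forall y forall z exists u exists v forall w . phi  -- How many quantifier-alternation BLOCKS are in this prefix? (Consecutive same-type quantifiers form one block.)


Quantifier-type sequence: A A A E E A  (A=forall, E=exists)
Group into maximal same-type runs:
  Ax3 | Ex2 | Ax1
Number of blocks = 3

3


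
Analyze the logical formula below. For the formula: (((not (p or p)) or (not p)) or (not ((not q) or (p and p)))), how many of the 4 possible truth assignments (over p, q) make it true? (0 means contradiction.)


Check all 4 assignments:
p=0, q=0: 1
p=0, q=1: 1
p=1, q=0: 0
p=1, q=1: 0
Count of True = 2

2


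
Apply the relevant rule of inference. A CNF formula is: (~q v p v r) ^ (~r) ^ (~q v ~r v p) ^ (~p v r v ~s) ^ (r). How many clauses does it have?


A CNF formula is a conjunction of clauses.
Clauses are separated by ^.
Counting the conjuncts: 5 clauses.

5


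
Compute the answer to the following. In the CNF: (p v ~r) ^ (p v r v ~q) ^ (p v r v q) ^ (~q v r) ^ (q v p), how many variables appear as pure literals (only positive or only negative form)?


Check each variable for pure literal status:
p: pure positive
q: mixed (not pure)
r: mixed (not pure)
Pure literal count = 1

1
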